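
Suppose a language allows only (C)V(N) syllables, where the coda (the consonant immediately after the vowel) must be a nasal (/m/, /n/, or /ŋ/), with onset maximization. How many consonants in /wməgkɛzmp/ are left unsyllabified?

Under (C)V(N), the unsyllabifiable consonants are /w/, /g/, /z/, /m/, /p/ (only a nasal (/m/, /n/, or /ŋ/) is licensed in coda position; onsets are limited to one consonant).

5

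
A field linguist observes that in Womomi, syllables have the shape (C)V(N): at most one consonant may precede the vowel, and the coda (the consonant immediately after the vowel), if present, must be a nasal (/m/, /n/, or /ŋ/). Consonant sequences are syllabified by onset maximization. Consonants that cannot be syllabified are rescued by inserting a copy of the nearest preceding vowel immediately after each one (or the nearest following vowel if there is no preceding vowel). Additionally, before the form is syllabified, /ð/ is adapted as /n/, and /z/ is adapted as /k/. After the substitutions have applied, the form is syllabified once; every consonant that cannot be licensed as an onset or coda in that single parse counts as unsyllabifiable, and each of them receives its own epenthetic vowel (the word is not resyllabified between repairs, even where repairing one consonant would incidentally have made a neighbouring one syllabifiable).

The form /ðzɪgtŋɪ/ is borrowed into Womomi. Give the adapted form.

Substitution: /ð/ → /n/, /z/ → /k/, giving /nkɪgtŋɪ/.
The consonants /n/, /g/, /t/ cannot be parsed into a legal (C)V(N) syllable (only a nasal (/m/, /n/, or /ŋ/) is licensed in coda position; onsets are limited to one consonant).
Inserting the epenthetic vowel yields /n/ → /nɪ/, /g/ → /gɪ/, /t/ → /tɪ/.

nɪkɪgɪtɪŋɪ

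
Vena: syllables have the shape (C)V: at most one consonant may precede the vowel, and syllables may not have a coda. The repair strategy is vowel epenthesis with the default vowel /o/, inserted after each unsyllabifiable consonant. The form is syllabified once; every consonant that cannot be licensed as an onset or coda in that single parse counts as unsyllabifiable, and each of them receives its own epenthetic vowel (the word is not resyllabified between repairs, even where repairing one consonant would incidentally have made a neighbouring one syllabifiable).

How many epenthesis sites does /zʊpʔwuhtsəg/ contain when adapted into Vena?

The unsyllabifiable consonants are /p/, /ʔ/, /h/, /t/, /g/; each receives one epenthetic vowel.

5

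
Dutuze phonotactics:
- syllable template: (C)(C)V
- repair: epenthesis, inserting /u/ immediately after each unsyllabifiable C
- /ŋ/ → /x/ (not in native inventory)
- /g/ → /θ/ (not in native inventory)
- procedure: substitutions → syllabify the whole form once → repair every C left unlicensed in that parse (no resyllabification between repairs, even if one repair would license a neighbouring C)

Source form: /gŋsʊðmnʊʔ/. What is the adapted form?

Substitution: /g/ → /θ/, /ŋ/ → /x/, giving /θxsʊðmnʊʔ/.
The consonants /θ/, /ð/, /ʔ/ cannot be parsed into a legal (C)(C)V syllable (no codas are permitted; onsets may contain at most 2 consonants).
Inserting the epenthetic vowel yields /θ/ → /θu/, /ð/ → /ðu/, /ʔ/ → /ʔu/.

θuxsʊðumnʊʔu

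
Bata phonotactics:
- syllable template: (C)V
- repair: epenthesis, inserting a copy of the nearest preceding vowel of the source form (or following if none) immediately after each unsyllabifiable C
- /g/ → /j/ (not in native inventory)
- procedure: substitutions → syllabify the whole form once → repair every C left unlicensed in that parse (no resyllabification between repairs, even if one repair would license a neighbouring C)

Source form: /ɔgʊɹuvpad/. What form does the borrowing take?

ɔjʊɹuvupada

Substitution: /g/ → /j/, giving /ɔjʊɹuvpad/.
The consonants /v/, /d/ cannot be parsed into a legal (C)V syllable (no codas are permitted; onsets are limited to one consonant).
Epenthesis after each stranded consonant: /v/ → /vu/, /d/ → /da/.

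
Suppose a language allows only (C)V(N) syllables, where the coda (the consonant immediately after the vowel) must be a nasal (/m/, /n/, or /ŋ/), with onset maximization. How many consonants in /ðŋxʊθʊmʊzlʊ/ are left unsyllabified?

Syllabifying with onset maximization leaves /ð/, /ŋ/, /z/ stranded (only a nasal (/m/, /n/, or /ŋ/) is licensed in coda position; onsets are limited to one consonant).

3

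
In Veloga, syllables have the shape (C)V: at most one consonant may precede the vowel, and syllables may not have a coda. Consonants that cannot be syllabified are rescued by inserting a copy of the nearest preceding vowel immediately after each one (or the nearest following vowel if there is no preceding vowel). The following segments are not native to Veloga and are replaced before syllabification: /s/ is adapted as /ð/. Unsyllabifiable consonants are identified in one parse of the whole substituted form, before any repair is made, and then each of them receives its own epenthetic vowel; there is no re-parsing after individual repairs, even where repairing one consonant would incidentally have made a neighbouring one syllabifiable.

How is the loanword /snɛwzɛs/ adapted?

ðɛnɛwɛzɛðɛ

Substitution: /s/ → /ð/, giving /ðnɛwzɛð/.
Under (C)V, the unsyllabifiable consonants are /ð/, /w/, /ð/ (no codas are permitted; onsets are limited to one consonant).
Each unlicensed consonant becomes the onset of a new syllable: /ð/ → /ðɛ/, /w/ → /wɛ/, /ð/ → /ðɛ/.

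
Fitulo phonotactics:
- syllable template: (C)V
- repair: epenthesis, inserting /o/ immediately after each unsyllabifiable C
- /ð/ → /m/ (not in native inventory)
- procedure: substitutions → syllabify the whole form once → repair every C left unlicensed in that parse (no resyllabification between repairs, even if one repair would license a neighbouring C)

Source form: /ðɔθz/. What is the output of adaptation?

Substitution: /ð/ → /m/, giving /mɔθz/.
Under (C)V, the unsyllabifiable consonants are /θ/, /z/ (no codas are permitted; onsets are limited to one consonant).
Each unlicensed consonant becomes the onset of a new syllable: /θ/ → /θo/, /z/ → /zo/.

mɔθozo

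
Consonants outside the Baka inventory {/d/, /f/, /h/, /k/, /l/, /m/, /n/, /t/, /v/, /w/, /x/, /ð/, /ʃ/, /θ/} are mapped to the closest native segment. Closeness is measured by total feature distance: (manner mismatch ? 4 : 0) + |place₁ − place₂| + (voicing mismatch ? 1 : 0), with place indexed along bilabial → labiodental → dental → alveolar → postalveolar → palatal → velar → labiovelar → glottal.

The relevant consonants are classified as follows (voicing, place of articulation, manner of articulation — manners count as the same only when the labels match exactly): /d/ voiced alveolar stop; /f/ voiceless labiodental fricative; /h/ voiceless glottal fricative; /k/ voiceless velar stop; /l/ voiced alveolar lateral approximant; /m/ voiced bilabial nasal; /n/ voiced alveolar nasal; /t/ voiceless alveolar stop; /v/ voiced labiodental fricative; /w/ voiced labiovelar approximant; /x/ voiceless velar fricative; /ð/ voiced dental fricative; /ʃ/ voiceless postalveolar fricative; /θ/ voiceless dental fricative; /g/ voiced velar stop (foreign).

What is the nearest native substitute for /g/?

/k/ is closest: same manner (stop), place distance 0 (velar→velar), voicing differs (+1); total 1. Next closest is /d/ at distance 3.

k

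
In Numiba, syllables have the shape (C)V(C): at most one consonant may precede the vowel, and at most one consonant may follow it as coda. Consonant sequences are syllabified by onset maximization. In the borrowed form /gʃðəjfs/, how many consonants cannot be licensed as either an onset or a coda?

Under (C)V(C), the unsyllabifiable consonants are /g/, /ʃ/, /f/, /s/ (at most one coda consonant is licensed; onsets are limited to one consonant).

4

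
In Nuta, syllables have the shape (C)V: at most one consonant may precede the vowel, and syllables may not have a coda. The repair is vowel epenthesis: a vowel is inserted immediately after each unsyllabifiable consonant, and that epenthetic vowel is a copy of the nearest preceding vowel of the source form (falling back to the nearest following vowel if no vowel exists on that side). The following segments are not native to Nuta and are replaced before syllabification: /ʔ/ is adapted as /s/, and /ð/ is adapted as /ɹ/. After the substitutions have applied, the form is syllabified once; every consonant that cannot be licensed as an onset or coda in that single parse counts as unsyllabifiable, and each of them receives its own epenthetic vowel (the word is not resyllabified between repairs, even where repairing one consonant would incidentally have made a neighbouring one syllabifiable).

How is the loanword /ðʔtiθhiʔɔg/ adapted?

Substitution: /ð/ → /ɹ/, /ʔ/ → /s/, giving /ɹstiθhisɔg/.
The consonants /ɹ/, /s/, /θ/, /g/ cannot be parsed into a legal (C)V syllable (no codas are permitted; onsets are limited to one consonant).
Inserting the epenthetic vowel yields /ɹ/ → /ɹi/, /s/ → /si/, /θ/ → /θi/, /g/ → /gɔ/.

ɹisitiθihisɔgɔ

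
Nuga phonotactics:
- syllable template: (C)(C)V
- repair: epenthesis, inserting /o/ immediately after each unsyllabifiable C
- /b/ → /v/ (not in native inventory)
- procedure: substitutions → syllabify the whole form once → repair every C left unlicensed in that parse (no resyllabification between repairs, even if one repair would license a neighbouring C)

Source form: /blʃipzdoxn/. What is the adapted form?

Substitution: /b/ → /v/, giving /vlʃipzdoxn/.
Under (C)(C)V, the unsyllabifiable consonants are /v/, /p/, /x/, /n/ (no codas are permitted; onsets may contain at most 2 consonants).
Epenthesis after each stranded consonant: /v/ → /vo/, /p/ → /po/, /x/ → /xo/, /n/ → /no/.

volʃipozdoxono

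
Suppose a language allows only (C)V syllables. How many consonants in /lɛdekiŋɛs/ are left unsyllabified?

1

Syllabifying with onset maximization leaves /s/ stranded (no codas are permitted; onsets are limited to one consonant).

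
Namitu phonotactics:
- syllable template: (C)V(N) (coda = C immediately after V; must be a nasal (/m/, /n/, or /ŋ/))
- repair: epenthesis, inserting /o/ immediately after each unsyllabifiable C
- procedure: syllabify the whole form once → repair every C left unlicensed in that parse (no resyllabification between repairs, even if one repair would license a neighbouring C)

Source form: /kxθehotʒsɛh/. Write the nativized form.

koxoθehotoʒosɛho

The consonants /k/, /x/, /t/, /ʒ/, /h/ cannot be parsed into a legal (C)V(N) syllable (only a nasal (/m/, /n/, or /ŋ/) is licensed in coda position; onsets are limited to one consonant).
Epenthesis after each stranded consonant: /k/ → /ko/, /x/ → /xo/, /t/ → /to/, /ʒ/ → /ʒo/, /h/ → /ho/.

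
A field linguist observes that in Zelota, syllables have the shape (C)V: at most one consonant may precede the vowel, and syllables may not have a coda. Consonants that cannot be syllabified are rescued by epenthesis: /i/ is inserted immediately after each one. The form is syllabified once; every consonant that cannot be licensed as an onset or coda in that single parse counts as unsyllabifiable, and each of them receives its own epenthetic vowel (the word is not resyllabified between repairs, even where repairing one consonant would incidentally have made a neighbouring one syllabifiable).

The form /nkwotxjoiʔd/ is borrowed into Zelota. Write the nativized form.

nikiwotixijoiʔidi

The consonants /n/, /k/, /t/, /x/, /ʔ/, /d/ cannot be parsed into a legal (C)V syllable (no codas are permitted; onsets are limited to one consonant).
Each unlicensed consonant becomes the onset of a new syllable: /n/ → /ni/, /k/ → /ki/, /t/ → /ti/, /x/ → /xi/, /ʔ/ → /ʔi/, /d/ → /di/.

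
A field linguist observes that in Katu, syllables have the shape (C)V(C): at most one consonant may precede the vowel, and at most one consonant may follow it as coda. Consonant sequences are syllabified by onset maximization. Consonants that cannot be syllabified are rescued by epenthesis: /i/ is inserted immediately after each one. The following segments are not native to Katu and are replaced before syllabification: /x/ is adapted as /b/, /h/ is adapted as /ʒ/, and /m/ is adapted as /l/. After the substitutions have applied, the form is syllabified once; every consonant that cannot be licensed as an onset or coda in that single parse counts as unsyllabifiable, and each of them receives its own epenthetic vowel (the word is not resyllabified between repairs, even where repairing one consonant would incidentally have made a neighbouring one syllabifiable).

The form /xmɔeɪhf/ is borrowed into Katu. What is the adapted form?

bilɔeɪʒfi

Substitution: /x/ → /b/, /m/ → /l/, /h/ → /ʒ/, giving /blɔeɪʒf/.
Under (C)V(C), the unsyllabifiable consonants are /b/, /f/ (at most one coda consonant is licensed; onsets are limited to one consonant).
Epenthesis after each stranded consonant: /b/ → /bi/, /f/ → /fi/.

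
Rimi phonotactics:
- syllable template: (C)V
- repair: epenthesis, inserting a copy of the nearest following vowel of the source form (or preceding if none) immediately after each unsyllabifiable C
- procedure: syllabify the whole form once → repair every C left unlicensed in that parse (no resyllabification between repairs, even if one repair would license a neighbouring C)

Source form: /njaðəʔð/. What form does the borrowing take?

Syllabifying with onset maximization leaves /n/, /ʔ/, /ð/ stranded (no codas are permitted; onsets are limited to one consonant).
Inserting the epenthetic vowel yields /n/ → /na/, /ʔ/ → /ʔə/, /ð/ → /ðə/.

najaðəʔəðə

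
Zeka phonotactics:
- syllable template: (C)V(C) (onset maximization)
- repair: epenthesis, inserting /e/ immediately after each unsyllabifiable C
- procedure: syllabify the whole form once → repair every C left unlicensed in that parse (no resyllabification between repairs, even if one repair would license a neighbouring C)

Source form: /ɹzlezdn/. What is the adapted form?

ɹezelezdene

Syllabifying with onset maximization leaves /ɹ/, /z/, /d/, /n/ stranded (at most one coda consonant is licensed; onsets are limited to one consonant).
Inserting the epenthetic vowel yields /ɹ/ → /ɹe/, /z/ → /ze/, /d/ → /de/, /n/ → /ne/.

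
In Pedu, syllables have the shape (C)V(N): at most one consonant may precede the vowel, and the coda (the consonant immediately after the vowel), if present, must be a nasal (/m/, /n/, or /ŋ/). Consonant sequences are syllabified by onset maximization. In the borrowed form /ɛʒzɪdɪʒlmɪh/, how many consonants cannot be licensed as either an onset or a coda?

The consonants /ʒ/, /ʒ/, /l/, /h/ cannot be parsed into a legal (C)V(N) syllable (only a nasal (/m/, /n/, or /ŋ/) is licensed in coda position; onsets are limited to one consonant).

4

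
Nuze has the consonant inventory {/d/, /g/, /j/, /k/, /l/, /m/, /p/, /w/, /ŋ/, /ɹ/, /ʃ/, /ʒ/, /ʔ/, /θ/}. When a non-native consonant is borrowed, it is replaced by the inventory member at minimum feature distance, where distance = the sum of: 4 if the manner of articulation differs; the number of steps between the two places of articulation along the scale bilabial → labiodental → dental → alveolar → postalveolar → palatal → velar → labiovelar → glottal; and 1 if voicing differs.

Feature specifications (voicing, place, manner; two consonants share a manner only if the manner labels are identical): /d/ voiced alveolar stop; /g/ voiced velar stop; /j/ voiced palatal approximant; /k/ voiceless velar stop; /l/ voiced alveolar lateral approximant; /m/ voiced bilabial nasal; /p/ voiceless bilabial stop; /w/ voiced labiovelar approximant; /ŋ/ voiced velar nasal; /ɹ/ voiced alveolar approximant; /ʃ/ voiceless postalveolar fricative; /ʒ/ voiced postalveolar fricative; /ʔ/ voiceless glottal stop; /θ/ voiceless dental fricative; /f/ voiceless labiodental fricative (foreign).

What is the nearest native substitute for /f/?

/θ/ is closest: same manner (fricative), place distance 1 (labiodental→dental), same voicing; total 1. Next closest is /ʃ/ at distance 3.

θ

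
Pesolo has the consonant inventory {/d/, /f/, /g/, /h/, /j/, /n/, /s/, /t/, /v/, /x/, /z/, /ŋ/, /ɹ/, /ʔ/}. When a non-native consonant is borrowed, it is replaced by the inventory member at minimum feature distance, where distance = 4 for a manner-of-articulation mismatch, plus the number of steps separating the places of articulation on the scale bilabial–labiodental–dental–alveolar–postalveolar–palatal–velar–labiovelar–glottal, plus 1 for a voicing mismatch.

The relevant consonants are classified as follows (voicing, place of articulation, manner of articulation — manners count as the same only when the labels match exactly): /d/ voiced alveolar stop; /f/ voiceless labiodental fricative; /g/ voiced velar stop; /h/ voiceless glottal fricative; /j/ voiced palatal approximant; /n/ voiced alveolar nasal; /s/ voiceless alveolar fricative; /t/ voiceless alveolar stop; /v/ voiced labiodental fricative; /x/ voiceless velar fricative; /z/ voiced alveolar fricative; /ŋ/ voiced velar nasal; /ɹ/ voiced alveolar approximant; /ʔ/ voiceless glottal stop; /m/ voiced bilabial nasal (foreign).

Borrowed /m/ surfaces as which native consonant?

n

/n/ is closest: same manner (nasal), place distance 3 (bilabial→alveolar), same voicing; total 3. Next closest is /v/ at distance 5.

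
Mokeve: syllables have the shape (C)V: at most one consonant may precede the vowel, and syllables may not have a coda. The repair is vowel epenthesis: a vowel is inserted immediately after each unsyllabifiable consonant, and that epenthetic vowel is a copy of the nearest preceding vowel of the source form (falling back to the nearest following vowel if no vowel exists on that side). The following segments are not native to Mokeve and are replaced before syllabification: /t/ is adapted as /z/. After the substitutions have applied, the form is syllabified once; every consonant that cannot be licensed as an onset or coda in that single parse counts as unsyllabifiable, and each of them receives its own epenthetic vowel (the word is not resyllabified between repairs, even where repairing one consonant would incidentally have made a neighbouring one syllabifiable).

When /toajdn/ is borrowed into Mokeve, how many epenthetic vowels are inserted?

After substitution the input is /zoajdn/.
The unsyllabifiable consonants are /j/, /d/, /n/; each receives one epenthetic vowel.

3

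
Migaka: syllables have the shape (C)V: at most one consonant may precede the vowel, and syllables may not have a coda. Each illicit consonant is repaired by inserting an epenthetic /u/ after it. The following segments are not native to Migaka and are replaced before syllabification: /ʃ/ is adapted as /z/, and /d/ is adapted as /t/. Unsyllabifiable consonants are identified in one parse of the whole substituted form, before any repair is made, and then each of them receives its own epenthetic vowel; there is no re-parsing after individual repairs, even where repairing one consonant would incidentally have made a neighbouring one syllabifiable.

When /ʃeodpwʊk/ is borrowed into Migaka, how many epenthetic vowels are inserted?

After substitution the input is /zeotpwʊk/.
The unsyllabifiable consonants are /t/, /p/, /k/; each receives one epenthetic vowel.

3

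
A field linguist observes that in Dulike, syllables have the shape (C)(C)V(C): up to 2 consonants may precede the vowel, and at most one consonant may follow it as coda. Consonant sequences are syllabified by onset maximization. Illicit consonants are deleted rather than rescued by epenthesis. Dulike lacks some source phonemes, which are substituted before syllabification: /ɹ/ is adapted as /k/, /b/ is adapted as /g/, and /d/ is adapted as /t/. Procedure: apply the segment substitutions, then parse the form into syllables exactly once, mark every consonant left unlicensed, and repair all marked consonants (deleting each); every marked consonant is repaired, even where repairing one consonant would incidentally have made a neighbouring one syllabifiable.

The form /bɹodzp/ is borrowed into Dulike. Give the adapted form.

gkot

Substitution: /b/ → /g/, /ɹ/ → /k/, /d/ → /t/, giving /gkotzp/.
Under (C)(C)V(C), the unsyllabifiable consonants are /z/, /p/ (at most one coda consonant is licensed; onsets may contain at most 2 consonants).
Deletion applies to /z/, /p/.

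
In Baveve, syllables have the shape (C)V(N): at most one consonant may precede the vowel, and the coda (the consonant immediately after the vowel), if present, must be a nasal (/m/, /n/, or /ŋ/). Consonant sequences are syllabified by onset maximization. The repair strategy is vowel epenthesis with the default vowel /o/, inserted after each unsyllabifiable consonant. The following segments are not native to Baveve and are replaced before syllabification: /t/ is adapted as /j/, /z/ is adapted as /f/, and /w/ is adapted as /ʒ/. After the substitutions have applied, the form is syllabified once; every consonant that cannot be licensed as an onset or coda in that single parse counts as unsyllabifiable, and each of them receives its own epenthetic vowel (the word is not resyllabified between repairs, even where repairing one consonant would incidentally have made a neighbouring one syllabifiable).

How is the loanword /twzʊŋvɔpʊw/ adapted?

joʒofʊŋvɔpʊʒo

Substitution: /t/ → /j/, /w/ → /ʒ/, /z/ → /f/, giving /jʒfʊŋvɔpʊʒ/.
Syllabifying with onset maximization leaves /j/, /ʒ/, /ʒ/ stranded (only a nasal (/m/, /n/, or /ŋ/) is licensed in coda position; onsets are limited to one consonant).
Each unlicensed consonant becomes the onset of a new syllable: /j/ → /jo/, /ʒ/ → /ʒo/, /ʒ/ → /ʒo/.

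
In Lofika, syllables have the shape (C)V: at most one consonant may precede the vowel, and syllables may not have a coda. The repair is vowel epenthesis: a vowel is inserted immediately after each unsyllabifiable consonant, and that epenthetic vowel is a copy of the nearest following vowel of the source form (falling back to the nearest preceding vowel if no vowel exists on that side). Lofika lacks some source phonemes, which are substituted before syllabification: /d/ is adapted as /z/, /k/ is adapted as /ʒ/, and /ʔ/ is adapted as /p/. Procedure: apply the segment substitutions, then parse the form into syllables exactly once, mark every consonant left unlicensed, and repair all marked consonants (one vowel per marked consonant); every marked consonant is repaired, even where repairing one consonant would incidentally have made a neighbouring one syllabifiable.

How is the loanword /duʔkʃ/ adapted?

zupuʒuʃu

Substitution: /d/ → /z/, /ʔ/ → /p/, /k/ → /ʒ/, giving /zupʒʃ/.
The consonants /p/, /ʒ/, /ʃ/ cannot be parsed into a legal (C)V syllable (no codas are permitted; onsets are limited to one consonant).
Inserting the epenthetic vowel yields /p/ → /pu/, /ʒ/ → /ʒu/, /ʃ/ → /ʃu/.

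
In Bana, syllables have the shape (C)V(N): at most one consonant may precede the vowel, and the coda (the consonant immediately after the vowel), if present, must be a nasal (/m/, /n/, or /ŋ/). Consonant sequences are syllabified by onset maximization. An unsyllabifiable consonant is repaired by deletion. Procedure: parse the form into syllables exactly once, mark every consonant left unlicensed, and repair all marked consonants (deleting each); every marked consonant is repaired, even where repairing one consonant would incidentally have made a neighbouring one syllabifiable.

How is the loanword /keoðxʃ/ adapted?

Under (C)V(N), the unsyllabifiable consonants are /ð/, /x/, /ʃ/ (only a nasal (/m/, /n/, or /ŋ/) is licensed in coda position; onsets are limited to one consonant).
Deletion applies to /ð/, /x/, /ʃ/.

keo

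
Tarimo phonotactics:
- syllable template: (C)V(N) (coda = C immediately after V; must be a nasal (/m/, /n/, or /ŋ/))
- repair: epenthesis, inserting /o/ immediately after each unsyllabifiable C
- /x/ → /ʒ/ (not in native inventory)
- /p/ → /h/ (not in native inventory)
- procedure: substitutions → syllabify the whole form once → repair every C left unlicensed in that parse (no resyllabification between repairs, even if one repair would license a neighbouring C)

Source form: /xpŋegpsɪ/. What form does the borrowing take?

Substitution: /x/ → /ʒ/, /p/ → /h/, giving /ʒhŋeghsɪ/.
The consonants /ʒ/, /h/, /g/, /h/ cannot be parsed into a legal (C)V(N) syllable (only a nasal (/m/, /n/, or /ŋ/) is licensed in coda position; onsets are limited to one consonant).
Epenthesis after each stranded consonant: /ʒ/ → /ʒo/, /h/ → /ho/, /g/ → /go/, /h/ → /ho/.

ʒohoŋegohosɪ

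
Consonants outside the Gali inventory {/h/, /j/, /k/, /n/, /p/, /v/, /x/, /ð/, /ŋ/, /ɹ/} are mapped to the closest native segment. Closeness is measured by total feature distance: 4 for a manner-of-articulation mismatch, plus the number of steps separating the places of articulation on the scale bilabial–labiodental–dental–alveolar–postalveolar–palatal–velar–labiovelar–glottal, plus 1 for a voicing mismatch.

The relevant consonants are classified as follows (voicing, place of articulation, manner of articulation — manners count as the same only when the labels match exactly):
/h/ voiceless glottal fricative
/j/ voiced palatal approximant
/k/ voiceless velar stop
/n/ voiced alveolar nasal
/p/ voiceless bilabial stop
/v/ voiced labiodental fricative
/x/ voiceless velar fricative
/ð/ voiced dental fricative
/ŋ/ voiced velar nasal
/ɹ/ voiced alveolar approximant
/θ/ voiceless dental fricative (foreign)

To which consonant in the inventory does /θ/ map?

ð

/ð/ is closest: same manner (fricative), place distance 0 (dental→dental), voicing differs (+1); total 1. Next closest is /v/ at distance 2.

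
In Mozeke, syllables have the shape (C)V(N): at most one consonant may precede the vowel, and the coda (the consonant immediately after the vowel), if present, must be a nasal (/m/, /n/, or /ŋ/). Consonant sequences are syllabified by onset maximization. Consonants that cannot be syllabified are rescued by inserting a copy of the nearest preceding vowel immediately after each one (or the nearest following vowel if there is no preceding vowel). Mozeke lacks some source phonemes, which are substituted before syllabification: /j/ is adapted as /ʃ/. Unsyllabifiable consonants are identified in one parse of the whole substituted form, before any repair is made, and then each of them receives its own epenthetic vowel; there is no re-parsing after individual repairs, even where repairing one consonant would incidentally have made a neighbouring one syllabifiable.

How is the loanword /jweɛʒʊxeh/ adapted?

Substitution: /j/ → /ʃ/, giving /ʃweɛʒʊxeh/.
Under (C)V(N), the unsyllabifiable consonants are /ʃ/, /h/ (only a nasal (/m/, /n/, or /ŋ/) is licensed in coda position; onsets are limited to one consonant).
Epenthesis after each stranded consonant: /ʃ/ → /ʃe/, /h/ → /he/.

ʃeweɛʒʊxehe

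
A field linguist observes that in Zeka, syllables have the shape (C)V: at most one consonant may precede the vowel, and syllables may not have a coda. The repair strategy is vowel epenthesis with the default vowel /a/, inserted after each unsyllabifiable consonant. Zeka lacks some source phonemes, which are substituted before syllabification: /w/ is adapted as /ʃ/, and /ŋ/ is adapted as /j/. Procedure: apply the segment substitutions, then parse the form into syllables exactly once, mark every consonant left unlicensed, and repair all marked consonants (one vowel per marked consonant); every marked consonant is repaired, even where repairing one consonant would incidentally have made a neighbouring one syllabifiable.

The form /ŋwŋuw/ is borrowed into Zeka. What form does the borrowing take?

Substitution: /ŋ/ → /j/, /w/ → /ʃ/, giving /jʃjuʃ/.
The consonants /j/, /ʃ/, /ʃ/ cannot be parsed into a legal (C)V syllable (no codas are permitted; onsets are limited to one consonant).
Inserting the epenthetic vowel yields /j/ → /ja/, /ʃ/ → /ʃa/, /ʃ/ → /ʃa/.

jaʃajuʃa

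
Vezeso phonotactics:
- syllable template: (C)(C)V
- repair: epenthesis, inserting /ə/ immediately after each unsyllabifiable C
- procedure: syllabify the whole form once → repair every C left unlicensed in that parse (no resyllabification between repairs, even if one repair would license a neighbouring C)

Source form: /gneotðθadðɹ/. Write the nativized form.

Under (C)(C)V, the unsyllabifiable consonants are /t/, /d/, /ð/, /ɹ/ (no codas are permitted; onsets may contain at most 2 consonants).
Each unlicensed consonant becomes the onset of a new syllable: /t/ → /tə/, /d/ → /də/, /ð/ → /ðə/, /ɹ/ → /ɹə/.

gneotəðθadəðəɹə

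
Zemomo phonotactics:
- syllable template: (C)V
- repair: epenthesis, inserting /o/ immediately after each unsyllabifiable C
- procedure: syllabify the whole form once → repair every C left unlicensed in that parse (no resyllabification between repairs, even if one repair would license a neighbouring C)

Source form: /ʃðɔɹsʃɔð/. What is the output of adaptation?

ʃoðɔɹosoʃɔðo

Syllabifying with onset maximization leaves /ʃ/, /ɹ/, /s/, /ð/ stranded (no codas are permitted; onsets are limited to one consonant).
Epenthesis after each stranded consonant: /ʃ/ → /ʃo/, /ɹ/ → /ɹo/, /s/ → /so/, /ð/ → /ðo/.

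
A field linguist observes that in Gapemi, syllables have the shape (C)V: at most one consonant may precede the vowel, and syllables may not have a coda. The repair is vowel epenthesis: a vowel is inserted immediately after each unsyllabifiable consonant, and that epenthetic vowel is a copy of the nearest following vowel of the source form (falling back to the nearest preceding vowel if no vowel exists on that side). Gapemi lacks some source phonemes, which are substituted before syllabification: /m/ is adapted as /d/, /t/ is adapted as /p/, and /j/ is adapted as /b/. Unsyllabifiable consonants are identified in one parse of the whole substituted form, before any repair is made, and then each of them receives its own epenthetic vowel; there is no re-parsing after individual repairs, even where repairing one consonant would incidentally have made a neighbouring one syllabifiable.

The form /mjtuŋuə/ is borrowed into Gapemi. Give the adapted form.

Substitution: /m/ → /d/, /j/ → /b/, /t/ → /p/, giving /dbpuŋuə/.
The consonants /d/, /b/ cannot be parsed into a legal (C)V syllable (no codas are permitted; onsets are limited to one consonant).
Each unlicensed consonant becomes the onset of a new syllable: /d/ → /du/, /b/ → /bu/.

dubupuŋuə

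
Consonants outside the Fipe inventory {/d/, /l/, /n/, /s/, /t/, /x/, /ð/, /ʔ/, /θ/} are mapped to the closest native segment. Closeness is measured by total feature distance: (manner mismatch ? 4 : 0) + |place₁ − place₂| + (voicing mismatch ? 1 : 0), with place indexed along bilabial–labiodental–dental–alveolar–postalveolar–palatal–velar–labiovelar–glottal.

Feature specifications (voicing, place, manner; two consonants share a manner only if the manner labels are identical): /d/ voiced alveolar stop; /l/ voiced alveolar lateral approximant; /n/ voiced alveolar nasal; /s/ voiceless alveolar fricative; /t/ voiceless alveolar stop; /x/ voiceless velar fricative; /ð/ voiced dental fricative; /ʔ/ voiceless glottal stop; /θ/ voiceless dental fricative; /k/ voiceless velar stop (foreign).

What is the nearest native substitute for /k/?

ʔ

/ʔ/ is closest: same manner (stop), place distance 2 (velar→glottal), same voicing; total 2. Next closest is /t/ at distance 3.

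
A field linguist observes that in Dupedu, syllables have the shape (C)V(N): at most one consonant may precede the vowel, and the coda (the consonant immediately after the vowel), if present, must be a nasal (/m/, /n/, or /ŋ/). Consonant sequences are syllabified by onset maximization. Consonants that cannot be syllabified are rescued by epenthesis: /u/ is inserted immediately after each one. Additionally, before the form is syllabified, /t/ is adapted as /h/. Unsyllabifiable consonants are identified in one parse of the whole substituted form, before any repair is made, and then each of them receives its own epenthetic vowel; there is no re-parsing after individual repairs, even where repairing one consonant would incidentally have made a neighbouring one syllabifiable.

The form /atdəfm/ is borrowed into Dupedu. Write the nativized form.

Substitution: /t/ → /h/, giving /ahdəfm/.
Under (C)V(N), the unsyllabifiable consonants are /h/, /f/, /m/ (only a nasal (/m/, /n/, or /ŋ/) is licensed in coda position; onsets are limited to one consonant).
Inserting the epenthetic vowel yields /h/ → /hu/, /f/ → /fu/, /m/ → /mu/.

ahudəfumu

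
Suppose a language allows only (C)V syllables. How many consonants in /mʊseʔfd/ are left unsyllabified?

3

Syllabifying with onset maximization leaves /ʔ/, /f/, /d/ stranded (no codas are permitted; onsets are limited to one consonant).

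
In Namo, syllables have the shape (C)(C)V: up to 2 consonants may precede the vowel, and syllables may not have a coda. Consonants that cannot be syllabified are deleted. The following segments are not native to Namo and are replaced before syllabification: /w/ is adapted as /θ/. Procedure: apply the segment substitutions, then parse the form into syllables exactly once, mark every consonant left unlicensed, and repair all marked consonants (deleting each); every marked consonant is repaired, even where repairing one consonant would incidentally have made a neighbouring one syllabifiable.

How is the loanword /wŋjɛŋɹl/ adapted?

ŋjɛ

Substitution: /w/ → /θ/, giving /θŋjɛŋɹl/.
The consonants /θ/, /ŋ/, /ɹ/, /l/ cannot be parsed into a legal (C)(C)V syllable (no codas are permitted; onsets may contain at most 2 consonants).
Deletion applies to /θ/, /ŋ/, /ɹ/, /l/.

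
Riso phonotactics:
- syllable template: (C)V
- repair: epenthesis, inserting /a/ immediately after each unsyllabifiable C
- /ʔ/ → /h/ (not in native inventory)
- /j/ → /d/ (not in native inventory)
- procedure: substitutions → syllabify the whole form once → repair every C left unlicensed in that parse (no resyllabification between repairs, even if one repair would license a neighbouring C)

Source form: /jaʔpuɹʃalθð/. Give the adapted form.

dahapuɹaʃalaθaða

Substitution: /j/ → /d/, /ʔ/ → /h/, giving /dahpuɹʃalθð/.
Under (C)V, the unsyllabifiable consonants are /h/, /ɹ/, /l/, /θ/, /ð/ (no codas are permitted; onsets are limited to one consonant).
Each unlicensed consonant becomes the onset of a new syllable: /h/ → /ha/, /ɹ/ → /ɹa/, /l/ → /la/, /θ/ → /θa/, /ð/ → /ða/.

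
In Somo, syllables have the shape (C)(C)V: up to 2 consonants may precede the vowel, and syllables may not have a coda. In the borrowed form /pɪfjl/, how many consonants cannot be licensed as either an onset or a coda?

The consonants /f/, /j/, /l/ cannot be parsed into a legal (C)(C)V syllable (no codas are permitted; onsets may contain at most 2 consonants).

3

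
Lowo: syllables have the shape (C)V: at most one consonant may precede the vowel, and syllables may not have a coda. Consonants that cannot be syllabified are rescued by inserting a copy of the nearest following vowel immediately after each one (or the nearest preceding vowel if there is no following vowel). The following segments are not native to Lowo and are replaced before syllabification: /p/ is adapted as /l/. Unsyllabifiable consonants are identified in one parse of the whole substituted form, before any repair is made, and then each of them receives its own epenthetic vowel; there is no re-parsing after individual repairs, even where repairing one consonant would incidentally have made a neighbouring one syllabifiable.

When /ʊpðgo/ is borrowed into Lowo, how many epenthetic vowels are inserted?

After substitution the input is /ʊlðgo/.
The unsyllabifiable consonants are /l/, /ð/; each receives one epenthetic vowel.

2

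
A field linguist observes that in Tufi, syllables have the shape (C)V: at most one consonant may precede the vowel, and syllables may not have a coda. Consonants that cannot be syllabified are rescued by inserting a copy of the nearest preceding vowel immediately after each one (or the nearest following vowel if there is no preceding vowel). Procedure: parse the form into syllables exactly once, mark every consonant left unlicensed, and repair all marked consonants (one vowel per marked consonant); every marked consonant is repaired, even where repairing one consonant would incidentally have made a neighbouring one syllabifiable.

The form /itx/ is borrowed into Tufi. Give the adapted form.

Under (C)V, the unsyllabifiable consonants are /t/, /x/ (no codas are permitted; onsets are limited to one consonant).
Epenthesis after each stranded consonant: /t/ → /ti/, /x/ → /xi/.

itixi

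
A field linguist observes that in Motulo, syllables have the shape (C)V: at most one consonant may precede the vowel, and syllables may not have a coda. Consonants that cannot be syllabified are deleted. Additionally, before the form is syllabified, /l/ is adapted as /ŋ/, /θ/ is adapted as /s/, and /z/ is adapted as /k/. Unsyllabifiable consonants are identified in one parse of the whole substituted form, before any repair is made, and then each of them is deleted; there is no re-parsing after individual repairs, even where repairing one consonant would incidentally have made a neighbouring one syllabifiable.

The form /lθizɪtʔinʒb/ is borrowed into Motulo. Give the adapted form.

Substitution: /l/ → /ŋ/, /θ/ → /s/, /z/ → /k/, giving /ŋsikɪtʔinʒb/.
Syllabifying with onset maximization leaves /ŋ/, /t/, /n/, /ʒ/, /b/ stranded (no codas are permitted; onsets are limited to one consonant).
Deletion applies to /ŋ/, /t/, /n/, /ʒ/, /b/.

sikɪʔi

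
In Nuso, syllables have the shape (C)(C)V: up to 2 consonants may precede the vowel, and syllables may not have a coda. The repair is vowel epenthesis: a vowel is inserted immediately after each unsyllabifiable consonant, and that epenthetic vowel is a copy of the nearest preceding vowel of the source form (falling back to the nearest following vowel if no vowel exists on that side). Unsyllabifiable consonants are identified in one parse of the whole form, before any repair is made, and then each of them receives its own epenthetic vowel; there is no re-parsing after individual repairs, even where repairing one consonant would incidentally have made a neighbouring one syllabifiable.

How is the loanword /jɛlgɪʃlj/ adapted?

jɛlgɪʃɪlɪjɪ

Syllabifying with onset maximization leaves /ʃ/, /l/, /j/ stranded (no codas are permitted; onsets may contain at most 2 consonants).
Epenthesis after each stranded consonant: /ʃ/ → /ʃɪ/, /l/ → /lɪ/, /j/ → /jɪ/.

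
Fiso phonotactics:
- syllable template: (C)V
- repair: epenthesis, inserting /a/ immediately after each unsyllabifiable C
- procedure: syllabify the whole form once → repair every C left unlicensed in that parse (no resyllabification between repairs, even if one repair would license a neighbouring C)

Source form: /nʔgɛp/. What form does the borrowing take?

Syllabifying with onset maximization leaves /n/, /ʔ/, /p/ stranded (no codas are permitted; onsets are limited to one consonant).
Each unlicensed consonant becomes the onset of a new syllable: /n/ → /na/, /ʔ/ → /ʔa/, /p/ → /pa/.

naʔagɛpa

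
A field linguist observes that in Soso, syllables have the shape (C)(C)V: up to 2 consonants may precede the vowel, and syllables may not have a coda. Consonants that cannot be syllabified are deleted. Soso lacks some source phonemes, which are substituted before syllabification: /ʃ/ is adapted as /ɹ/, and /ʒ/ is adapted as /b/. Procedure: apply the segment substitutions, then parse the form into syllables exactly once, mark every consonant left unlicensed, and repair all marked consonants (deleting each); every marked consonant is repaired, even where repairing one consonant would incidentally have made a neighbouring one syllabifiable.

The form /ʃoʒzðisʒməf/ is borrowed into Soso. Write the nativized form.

ɹozðibmə

Substitution: /ʃ/ → /ɹ/, /ʒ/ → /b/, giving /ɹobzðisbməf/.
Syllabifying with onset maximization leaves /b/, /s/, /f/ stranded (no codas are permitted; onsets may contain at most 2 consonants).
Deleting the stranded consonants removes /b/, /s/, /f/.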